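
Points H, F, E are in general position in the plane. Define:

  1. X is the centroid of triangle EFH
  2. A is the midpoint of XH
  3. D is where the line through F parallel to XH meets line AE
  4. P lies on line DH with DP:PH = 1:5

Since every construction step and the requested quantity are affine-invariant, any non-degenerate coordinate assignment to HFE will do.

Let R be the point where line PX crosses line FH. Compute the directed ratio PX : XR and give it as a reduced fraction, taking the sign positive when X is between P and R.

Assign H = (0, 0), F = (1, 0), E = (0, 1) — the answer is frame-independent, so this choice is without loss of generality.
1. X is the centroid of triangle EFH ⇒ X = (1/3, 1/3)
2. A is the midpoint of XH ⇒ A = (1/6, 1/6)
3. D is where the line through F parallel to XH meets line AE ⇒ D = (1/3, -2/3)
4. P lies on line DH with DP:PH = 1:5 ⇒ P = (5/18, -5/9)
line PX meets FH at R = (5/16, 0)
X = P + t·(R−P) with t = 8/5, so PX:XR = 8/5:-3/5

PX:XR = -8/3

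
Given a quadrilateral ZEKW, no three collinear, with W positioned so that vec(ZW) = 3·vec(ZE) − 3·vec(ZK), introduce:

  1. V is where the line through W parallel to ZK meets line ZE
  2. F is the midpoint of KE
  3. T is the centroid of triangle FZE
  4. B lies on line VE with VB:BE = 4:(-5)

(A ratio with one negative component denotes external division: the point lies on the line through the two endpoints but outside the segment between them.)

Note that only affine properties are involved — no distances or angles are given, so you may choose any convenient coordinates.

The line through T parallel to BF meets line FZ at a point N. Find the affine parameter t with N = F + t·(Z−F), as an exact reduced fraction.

t = 7/11

Choose coordinates Z = (0, 0), E = (1, 0), K = (0, 1), W = (3, -3).
1. V is where the line through W parallel to ZK meets line ZE ⇒ V = (3, 0)
2. F is the midpoint of KE ⇒ F = (1/2, 1/2)
3. T is the centroid of triangle FZE ⇒ T = (1/2, 1/6)
4. B lies on line VE with VB:BE = 4:(-5) ⇒ B = (11, 0)
through T parallel to BF: direction (-21/2, 1/2); meets FZ at N = (2/11, 2/11)
N = F + t·(Z−F) with t = 7/11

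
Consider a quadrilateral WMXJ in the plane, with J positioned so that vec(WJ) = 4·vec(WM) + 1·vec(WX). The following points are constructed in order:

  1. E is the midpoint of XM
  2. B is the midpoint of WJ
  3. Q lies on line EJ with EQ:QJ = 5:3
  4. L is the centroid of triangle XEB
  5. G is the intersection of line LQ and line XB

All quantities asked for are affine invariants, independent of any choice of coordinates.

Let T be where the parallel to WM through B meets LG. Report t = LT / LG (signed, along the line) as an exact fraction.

t = -39/7

Assign W = (0, 0), M = (1, 0), X = (0, 1), J = (4, 1) — the answer is frame-independent, so this choice is without loss of generality.
1. E is the midpoint of XM ⇒ E = (1/2, 1/2)
2. B is the midpoint of WJ ⇒ B = (2, 1/2)
3. Q lies on line EJ with EQ:QJ = 5:3 ⇒ Q = (43/16, 13/16)
4. L is the centroid of triangle XEB ⇒ L = (5/6, 2/3)
5. G is the intersection of line LQ and line XB ⇒ G = (142/117, 163/234)
through B parallel to WM: direction (1, 0); meets LG at T = (-9/7, 1/2)
T = L + t·(G−L) with t = -39/7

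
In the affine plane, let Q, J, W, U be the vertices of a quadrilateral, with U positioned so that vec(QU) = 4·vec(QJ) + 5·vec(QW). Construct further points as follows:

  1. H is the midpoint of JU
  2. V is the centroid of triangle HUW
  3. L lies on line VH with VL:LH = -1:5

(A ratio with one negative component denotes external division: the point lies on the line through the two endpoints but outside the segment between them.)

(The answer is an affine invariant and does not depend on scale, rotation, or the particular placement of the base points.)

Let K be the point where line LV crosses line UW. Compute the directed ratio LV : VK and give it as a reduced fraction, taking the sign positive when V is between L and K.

Set Q = (0, 0), J = (1, 0), W = (0, 1), U = (4, 5); any affine frame gives the same invariant.
1. H is the midpoint of JU ⇒ H = (5/2, 5/2)
2. V is the centroid of triangle HUW ⇒ V = (13/6, 17/6)
3. L lies on line VH with VL:LH = -1:5 ⇒ L = (25/12, 35/12)
line LV meets UW at K = (2, 3)
V = L + t·(K−L) with t = -1, so LV:VK = -1:2

LV:VK = -1/2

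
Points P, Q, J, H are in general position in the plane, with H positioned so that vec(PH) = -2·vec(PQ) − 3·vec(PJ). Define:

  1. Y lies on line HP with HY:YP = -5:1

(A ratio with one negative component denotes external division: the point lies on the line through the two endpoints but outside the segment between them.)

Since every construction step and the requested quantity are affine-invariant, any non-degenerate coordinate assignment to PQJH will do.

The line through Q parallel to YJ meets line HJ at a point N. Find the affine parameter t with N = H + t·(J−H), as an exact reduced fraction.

Work in coordinates with P = (0, 0), Q = (1, 0), J = (0, 1), H = (-2, -3).
1. Y lies on line HP with HY:YP = -5:1 ⇒ Y = (1/2, 3/4)
through Q parallel to YJ: direction (-1/2, 1/4); meets HJ at N = (-1/5, 3/5)
N = H + t·(J−H) with t = 9/10

t = 9/10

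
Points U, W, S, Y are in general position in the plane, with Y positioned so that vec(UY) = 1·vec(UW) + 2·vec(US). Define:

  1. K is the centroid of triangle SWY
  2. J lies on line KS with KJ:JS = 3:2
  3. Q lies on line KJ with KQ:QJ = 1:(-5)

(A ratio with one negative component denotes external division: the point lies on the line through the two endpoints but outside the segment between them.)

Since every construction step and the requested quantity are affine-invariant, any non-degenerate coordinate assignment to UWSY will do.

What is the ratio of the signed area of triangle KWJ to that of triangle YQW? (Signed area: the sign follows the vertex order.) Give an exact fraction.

[KWJ]:[YQW] = -6/7

Choose coordinates U = (0, 0), W = (1, 0), S = (0, 1), Y = (1, 2).
1. K is the centroid of triangle SWY ⇒ K = (2/3, 1)
2. J lies on line KS with KJ:JS = 3:2 ⇒ J = (4/15, 1)
3. Q lies on line KJ with KQ:QJ = 1:(-5) ⇒ Q = (23/30, 1)
2·[KWJ] = -2/5, 2·[YQW] = 7/15
[KWJ]:[YQW] = -2/5:7/15 = -6/7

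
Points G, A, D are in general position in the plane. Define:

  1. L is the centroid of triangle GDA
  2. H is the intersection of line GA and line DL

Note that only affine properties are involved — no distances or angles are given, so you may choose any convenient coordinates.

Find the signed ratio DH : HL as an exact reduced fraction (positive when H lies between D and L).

Choose coordinates G = (0, 0), A = (1, 0), D = (0, 1).
1. L is the centroid of triangle GDA ⇒ L = (1/3, 1/3)
2. H is the intersection of line GA and line DL ⇒ H = (1/2, 0)
H = D + t·(L−D) with t = 3/2, so DH:HL = t:(1−t) = 3/2:-1/2

DH:HL = -3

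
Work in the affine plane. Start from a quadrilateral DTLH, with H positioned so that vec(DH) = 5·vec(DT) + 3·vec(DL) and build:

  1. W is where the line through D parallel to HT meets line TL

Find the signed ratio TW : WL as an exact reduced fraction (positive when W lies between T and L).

Assign D = (0, 0), T = (1, 0), L = (0, 1), H = (5, 3) — the answer is frame-independent, so this choice is without loss of generality.
1. W is where the line through D parallel to HT meets line TL ⇒ W = (4/7, 3/7)
W = T + t·(L−T) with t = 3/7, so TW:WL = t:(1−t) = 3/7:4/7

TW:WL = 3/4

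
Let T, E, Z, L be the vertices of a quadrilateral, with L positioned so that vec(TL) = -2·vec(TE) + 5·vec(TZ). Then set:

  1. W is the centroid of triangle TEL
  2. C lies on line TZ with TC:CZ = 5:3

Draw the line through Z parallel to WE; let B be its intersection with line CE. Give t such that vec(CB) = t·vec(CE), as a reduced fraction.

t = 3/5

Assign T = (0, 0), E = (1, 0), Z = (0, 1), L = (-2, 5) — the answer is frame-independent, so this choice is without loss of generality.
1. W is the centroid of triangle TEL ⇒ W = (-1/3, 5/3)
2. C lies on line TZ with TC:CZ = 5:3 ⇒ C = (0, 5/8)
through Z parallel to WE: direction (4/3, -5/3); meets CE at B = (3/5, 1/4)
B = C + t·(E−C) with t = 3/5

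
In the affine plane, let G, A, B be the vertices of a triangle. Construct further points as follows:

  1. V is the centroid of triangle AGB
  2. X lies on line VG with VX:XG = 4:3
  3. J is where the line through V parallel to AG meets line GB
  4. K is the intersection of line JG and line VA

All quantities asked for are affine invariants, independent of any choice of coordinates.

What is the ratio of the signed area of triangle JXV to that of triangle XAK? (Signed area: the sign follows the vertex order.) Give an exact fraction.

Set G = (0, 0), A = (1, 0), B = (0, 1); any affine frame gives the same invariant.
1. V is the centroid of triangle AGB ⇒ V = (1/3, 1/3)
2. X lies on line VG with VX:XG = 4:3 ⇒ X = (1/7, 1/7)
3. J is where the line through V parallel to AG meets line GB ⇒ J = (0, 1/3)
4. K is the intersection of line JG and line VA ⇒ K = (0, 1/2)
2·[JXV] = 4/63, 2·[XAK] = 2/7
[JXV]:[XAK] = 4/63:2/7 = 2/9

[JXV]:[XAK] = 2/9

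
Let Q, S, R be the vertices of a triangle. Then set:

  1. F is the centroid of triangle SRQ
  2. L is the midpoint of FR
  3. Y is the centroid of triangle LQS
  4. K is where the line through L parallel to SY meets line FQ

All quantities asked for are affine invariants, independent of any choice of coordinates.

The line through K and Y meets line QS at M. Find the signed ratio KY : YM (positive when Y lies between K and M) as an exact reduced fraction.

Assign Q = (0, 0), S = (1, 0), R = (0, 1) — the answer is frame-independent, so this choice is without loss of generality.
1. F is the centroid of triangle SRQ ⇒ F = (1/3, 1/3)
2. L is the midpoint of FR ⇒ L = (1/6, 2/3)
3. Y is the centroid of triangle LQS ⇒ Y = (7/18, 2/9)
4. K is where the line through L parallel to SY meets line FQ ⇒ K = (8/15, 8/15)
line KY meets QS at M = (2/7, 0)
Y = K + t·(M−K) with t = 7/12, so KY:YM = 7/12:5/12

KY:YM = 7/5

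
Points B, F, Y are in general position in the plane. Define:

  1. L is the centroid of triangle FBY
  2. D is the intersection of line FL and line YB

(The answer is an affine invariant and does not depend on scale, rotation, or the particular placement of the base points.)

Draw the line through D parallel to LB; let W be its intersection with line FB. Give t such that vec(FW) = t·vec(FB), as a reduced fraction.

t = 3/2

Assign B = (0, 0), F = (1, 0), Y = (0, 1) — the answer is frame-independent, so this choice is without loss of generality.
1. L is the centroid of triangle FBY ⇒ L = (1/3, 1/3)
2. D is the intersection of line FL and line YB ⇒ D = (0, 1/2)
through D parallel to LB: direction (-1/3, -1/3); meets FB at W = (-1/2, 0)
W = F + t·(B−F) with t = 3/2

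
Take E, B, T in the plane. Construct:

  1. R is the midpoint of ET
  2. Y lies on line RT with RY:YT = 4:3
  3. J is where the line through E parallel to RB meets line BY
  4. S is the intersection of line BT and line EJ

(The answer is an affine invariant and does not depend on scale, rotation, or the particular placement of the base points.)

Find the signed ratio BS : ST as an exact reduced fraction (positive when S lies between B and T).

BS:ST = -1/2

Assign E = (0, 0), B = (1, 0), T = (0, 1) — the answer is frame-independent, so this choice is without loss of generality.
1. R is the midpoint of ET ⇒ R = (0, 1/2)
2. Y lies on line RT with RY:YT = 4:3 ⇒ Y = (0, 11/14)
3. J is where the line through E parallel to RB meets line BY ⇒ J = (11/4, -11/8)
4. S is the intersection of line BT and line EJ ⇒ S = (2, -1)
S = B + t·(T−B) with t = -1, so BS:ST = t:(1−t) = -1:2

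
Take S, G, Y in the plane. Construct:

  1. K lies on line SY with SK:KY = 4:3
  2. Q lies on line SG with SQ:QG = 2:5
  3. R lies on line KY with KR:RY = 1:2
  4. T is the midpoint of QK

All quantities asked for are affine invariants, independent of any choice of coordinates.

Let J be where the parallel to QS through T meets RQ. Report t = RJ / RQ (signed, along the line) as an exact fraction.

Choose coordinates S = (0, 0), G = (1, 0), Y = (0, 1).
1. K lies on line SY with SK:KY = 4:3 ⇒ K = (0, 4/7)
2. Q lies on line SG with SQ:QG = 2:5 ⇒ Q = (2/7, 0)
3. R lies on line KY with KR:RY = 1:2 ⇒ R = (0, 5/7)
4. T is the midpoint of QK ⇒ T = (1/7, 2/7)
through T parallel to QS: direction (-2/7, 0); meets RQ at J = (6/35, 2/7)
J = R + t·(Q−R) with t = 3/5

t = 3/5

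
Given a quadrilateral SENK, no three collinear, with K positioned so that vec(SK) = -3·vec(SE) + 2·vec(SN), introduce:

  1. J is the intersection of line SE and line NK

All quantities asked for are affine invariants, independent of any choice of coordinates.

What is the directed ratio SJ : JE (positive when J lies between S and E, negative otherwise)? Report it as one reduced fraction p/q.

SJ:JE = -3/2

Assign S = (0, 0), E = (1, 0), N = (0, 1), K = (-3, 2) — the answer is frame-independent, so this choice is without loss of generality.
1. J is the intersection of line SE and line NK ⇒ J = (3, 0)
J = S + t·(E−S) with t = 3, so SJ:JE = t:(1−t) = 3:-2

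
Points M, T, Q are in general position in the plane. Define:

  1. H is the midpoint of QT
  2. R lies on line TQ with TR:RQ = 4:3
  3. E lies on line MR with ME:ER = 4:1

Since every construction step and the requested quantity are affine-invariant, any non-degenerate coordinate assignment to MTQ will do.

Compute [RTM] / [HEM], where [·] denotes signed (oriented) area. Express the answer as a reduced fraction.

[RTM]:[HEM] = -10

Assign M = (0, 0), T = (1, 0), Q = (0, 1) — the answer is frame-independent, so this choice is without loss of generality.
1. H is the midpoint of QT ⇒ H = (1/2, 1/2)
2. R lies on line TQ with TR:RQ = 4:3 ⇒ R = (3/7, 4/7)
3. E lies on line MR with ME:ER = 4:1 ⇒ E = (12/35, 16/35)
2·[RTM] = -4/7, 2·[HEM] = 2/35
[RTM]:[HEM] = -4/7:2/35 = -10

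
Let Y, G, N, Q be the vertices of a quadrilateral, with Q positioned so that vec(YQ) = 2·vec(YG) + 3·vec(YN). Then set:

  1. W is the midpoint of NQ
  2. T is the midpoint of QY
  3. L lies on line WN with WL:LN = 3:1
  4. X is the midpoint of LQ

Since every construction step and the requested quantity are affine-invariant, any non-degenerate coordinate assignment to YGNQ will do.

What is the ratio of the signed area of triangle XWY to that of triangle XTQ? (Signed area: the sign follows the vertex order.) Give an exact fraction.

[XWY]:[XTQ] = 2/7

Work in coordinates with Y = (0, 0), G = (1, 0), N = (0, 1), Q = (2, 3).
1. W is the midpoint of NQ ⇒ W = (1, 2)
2. T is the midpoint of QY ⇒ T = (1, 3/2)
3. L lies on line WN with WL:LN = 3:1 ⇒ L = (1/4, 5/4)
4. X is the midpoint of LQ ⇒ X = (9/8, 17/8)
2·[XWY] = 1/8, 2·[XTQ] = 7/16
[XWY]:[XTQ] = 1/8:7/16 = 2/7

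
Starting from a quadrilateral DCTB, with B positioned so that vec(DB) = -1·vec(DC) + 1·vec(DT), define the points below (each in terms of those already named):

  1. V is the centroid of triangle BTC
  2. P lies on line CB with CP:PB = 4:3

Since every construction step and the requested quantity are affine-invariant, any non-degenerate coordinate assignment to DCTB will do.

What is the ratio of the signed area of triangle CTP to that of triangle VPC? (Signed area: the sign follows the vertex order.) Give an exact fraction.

Work in coordinates with D = (0, 0), C = (1, 0), T = (0, 1), B = (-1, 1).
1. V is the centroid of triangle BTC ⇒ V = (0, 2/3)
2. P lies on line CB with CP:PB = 4:3 ⇒ P = (-1/7, 4/7)
2·[CTP] = 4/7, 2·[VPC] = 4/21
[CTP]:[VPC] = 4/7:4/21 = 3

[CTP]:[VPC] = 3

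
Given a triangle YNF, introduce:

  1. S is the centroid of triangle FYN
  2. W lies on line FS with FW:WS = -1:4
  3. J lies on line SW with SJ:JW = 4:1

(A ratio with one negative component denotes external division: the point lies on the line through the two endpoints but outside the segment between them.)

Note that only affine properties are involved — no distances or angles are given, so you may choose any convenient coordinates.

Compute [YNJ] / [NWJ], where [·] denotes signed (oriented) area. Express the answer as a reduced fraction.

Assign Y = (0, 0), N = (1, 0), F = (0, 1) — the answer is frame-independent, so this choice is without loss of generality.
1. S is the centroid of triangle FYN ⇒ S = (1/3, 1/3)
2. W lies on line FS with FW:WS = -1:4 ⇒ W = (-1/9, 11/9)
3. J lies on line SW with SJ:JW = 4:1 ⇒ J = (-1/45, 47/45)
2·[YNJ] = 47/45, 2·[NWJ] = 4/45
[YNJ]:[NWJ] = 47/45:4/45 = 47/4

[YNJ]:[NWJ] = 47/4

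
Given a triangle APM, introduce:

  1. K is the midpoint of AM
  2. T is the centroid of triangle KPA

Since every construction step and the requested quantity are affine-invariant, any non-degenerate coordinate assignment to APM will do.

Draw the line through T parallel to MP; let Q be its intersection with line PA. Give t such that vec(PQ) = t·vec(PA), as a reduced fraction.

Set A = (0, 0), P = (1, 0), M = (0, 1); any affine frame gives the same invariant.
1. K is the midpoint of AM ⇒ K = (0, 1/2)
2. T is the centroid of triangle KPA ⇒ T = (1/3, 1/6)
through T parallel to MP: direction (1, -1); meets PA at Q = (1/2, 0)
Q = P + t·(A−P) with t = 1/2

t = 1/2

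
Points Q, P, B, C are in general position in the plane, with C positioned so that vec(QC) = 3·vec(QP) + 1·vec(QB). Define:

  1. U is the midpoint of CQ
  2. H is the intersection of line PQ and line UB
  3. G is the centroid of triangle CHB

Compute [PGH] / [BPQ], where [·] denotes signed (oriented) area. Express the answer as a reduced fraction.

[PGH]:[BPQ] = 4/3

Work in coordinates with Q = (0, 0), P = (1, 0), B = (0, 1), C = (3, 1).
1. U is the midpoint of CQ ⇒ U = (3/2, 1/2)
2. H is the intersection of line PQ and line UB ⇒ H = (3, 0)
3. G is the centroid of triangle CHB ⇒ G = (2, 2/3)
2·[PGH] = -4/3, 2·[BPQ] = -1
[PGH]:[BPQ] = -4/3:-1 = 4/3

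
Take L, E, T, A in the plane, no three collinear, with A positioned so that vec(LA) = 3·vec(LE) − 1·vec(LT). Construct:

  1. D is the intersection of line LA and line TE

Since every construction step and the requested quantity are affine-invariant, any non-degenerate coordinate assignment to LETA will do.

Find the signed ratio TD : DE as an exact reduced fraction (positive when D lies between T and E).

TD:DE = -3

Work in coordinates with L = (0, 0), E = (1, 0), T = (0, 1), A = (3, -1).
1. D is the intersection of line LA and line TE ⇒ D = (3/2, -1/2)
D = T + t·(E−T) with t = 3/2, so TD:DE = t:(1−t) = 3/2:-1/2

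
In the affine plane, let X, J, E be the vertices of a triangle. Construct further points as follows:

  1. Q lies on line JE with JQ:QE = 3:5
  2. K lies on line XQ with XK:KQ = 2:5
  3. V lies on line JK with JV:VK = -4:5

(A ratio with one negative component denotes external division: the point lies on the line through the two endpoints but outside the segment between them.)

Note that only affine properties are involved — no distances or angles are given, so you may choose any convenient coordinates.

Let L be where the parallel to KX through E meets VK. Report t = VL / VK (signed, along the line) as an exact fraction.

Set X = (0, 0), J = (1, 0), E = (0, 1); any affine frame gives the same invariant.
1. Q lies on line JE with JQ:QE = 3:5 ⇒ Q = (5/8, 3/8)
2. K lies on line XQ with XK:KQ = 2:5 ⇒ K = (5/28, 3/28)
3. V lies on line JK with JV:VK = -4:5 ⇒ V = (30/7, -3/7)
through E parallel to KX: direction (-5/28, -3/28); meets VK at L = (-25/21, 2/7)
L = V + t·(K−V) with t = 4/3

t = 4/3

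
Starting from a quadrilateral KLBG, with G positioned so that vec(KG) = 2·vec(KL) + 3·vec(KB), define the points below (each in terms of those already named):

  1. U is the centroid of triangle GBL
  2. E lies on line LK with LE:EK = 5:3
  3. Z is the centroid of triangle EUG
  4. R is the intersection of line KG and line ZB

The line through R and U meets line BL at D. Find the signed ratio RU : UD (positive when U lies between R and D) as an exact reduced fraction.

Assign K = (0, 0), L = (1, 0), B = (0, 1), G = (2, 3) — the answer is frame-independent, so this choice is without loss of generality.
1. U is the centroid of triangle GBL ⇒ U = (1, 4/3)
2. E lies on line LK with LE:EK = 5:3 ⇒ E = (3/8, 0)
3. Z is the centroid of triangle EUG ⇒ Z = (9/8, 13/9)
4. R is the intersection of line KG and line ZB ⇒ R = (162/179, 243/179)
line RU meets BL at D = (-15/19, 34/19)
U = R + t·(D−R) with t = -19/339, so RU:UD = -19/339:358/339

RU:UD = -19/358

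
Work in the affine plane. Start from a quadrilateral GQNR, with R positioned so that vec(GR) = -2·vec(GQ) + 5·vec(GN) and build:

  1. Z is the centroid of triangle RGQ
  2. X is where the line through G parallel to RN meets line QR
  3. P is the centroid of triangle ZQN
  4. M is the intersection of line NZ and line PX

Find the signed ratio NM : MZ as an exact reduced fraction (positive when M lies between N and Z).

Set G = (0, 0), Q = (1, 0), N = (0, 1), R = (-2, 5); any affine frame gives the same invariant.
1. Z is the centroid of triangle RGQ ⇒ Z = (-1/3, 5/3)
2. X is where the line through G parallel to RN meets line QR ⇒ X = (-5, 10)
3. P is the centroid of triangle ZQN ⇒ P = (2/9, 8/9)
4. M is the intersection of line NZ and line PX ⇒ M = (-13/12, 19/6)
M = N + t·(Z−N) with t = 13/4, so NM:MZ = t:(1−t) = 13/4:-9/4

NM:MZ = -13/9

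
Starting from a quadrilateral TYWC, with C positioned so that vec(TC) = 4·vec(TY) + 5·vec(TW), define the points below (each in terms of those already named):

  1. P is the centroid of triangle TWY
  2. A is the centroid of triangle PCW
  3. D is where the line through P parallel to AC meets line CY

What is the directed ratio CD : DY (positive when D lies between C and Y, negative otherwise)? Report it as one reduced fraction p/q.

Work in coordinates with T = (0, 0), Y = (1, 0), W = (0, 1), C = (4, 5).
1. P is the centroid of triangle TWY ⇒ P = (1/3, 1/3)
2. A is the centroid of triangle PCW ⇒ A = (13/9, 19/9)
3. D is where the line through P parallel to AC meets line CY ⇒ D = (112/37, 125/37)
D = C + t·(Y−C) with t = 12/37, so CD:DY = t:(1−t) = 12/37:25/37

CD:DY = 12/25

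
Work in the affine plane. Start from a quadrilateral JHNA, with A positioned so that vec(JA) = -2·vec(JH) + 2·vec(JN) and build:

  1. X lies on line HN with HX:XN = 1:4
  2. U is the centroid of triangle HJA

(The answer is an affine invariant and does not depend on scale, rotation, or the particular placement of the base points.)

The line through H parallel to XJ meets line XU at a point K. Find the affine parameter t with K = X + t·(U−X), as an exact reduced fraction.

Assign J = (0, 0), H = (1, 0), N = (0, 1), A = (-2, 2) — the answer is frame-independent, so this choice is without loss of generality.
1. X lies on line HN with HX:XN = 1:4 ⇒ X = (4/5, 1/5)
2. U is the centroid of triangle HJA ⇒ U = (-1/3, 2/3)
through H parallel to XJ: direction (-4/5, -1/5); meets XU at K = (53/45, 2/45)
K = X + t·(U−X) with t = -1/3

t = -1/3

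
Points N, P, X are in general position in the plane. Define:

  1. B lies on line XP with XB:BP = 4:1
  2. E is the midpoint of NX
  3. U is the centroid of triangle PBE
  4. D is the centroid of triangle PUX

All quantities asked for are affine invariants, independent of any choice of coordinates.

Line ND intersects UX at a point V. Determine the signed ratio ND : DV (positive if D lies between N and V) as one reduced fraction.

ND:DV = -59/5

Assign N = (0, 0), P = (1, 0), X = (0, 1) — the answer is frame-independent, so this choice is without loss of generality.
1. B lies on line XP with XB:BP = 4:1 ⇒ B = (4/5, 1/5)
2. E is the midpoint of NX ⇒ E = (0, 1/2)
3. U is the centroid of triangle PBE ⇒ U = (3/5, 7/30)
4. D is the centroid of triangle PUX ⇒ D = (8/15, 37/90)
line ND meets UX at V = (144/295, 111/295)
D = N + t·(V−N) with t = 59/54, so ND:DV = 59/54:-5/54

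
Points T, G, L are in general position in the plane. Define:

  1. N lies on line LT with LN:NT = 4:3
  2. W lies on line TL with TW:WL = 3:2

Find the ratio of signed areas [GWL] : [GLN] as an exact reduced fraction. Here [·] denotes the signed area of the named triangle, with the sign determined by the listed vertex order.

Set T = (0, 0), G = (1, 0), L = (0, 1); any affine frame gives the same invariant.
1. N lies on line LT with LN:NT = 4:3 ⇒ N = (0, 3/7)
2. W lies on line TL with TW:WL = 3:2 ⇒ W = (0, 3/5)
2·[GWL] = -2/5, 2·[GLN] = 4/7
[GWL]:[GLN] = -2/5:4/7 = -7/10

[GWL]:[GLN] = -7/10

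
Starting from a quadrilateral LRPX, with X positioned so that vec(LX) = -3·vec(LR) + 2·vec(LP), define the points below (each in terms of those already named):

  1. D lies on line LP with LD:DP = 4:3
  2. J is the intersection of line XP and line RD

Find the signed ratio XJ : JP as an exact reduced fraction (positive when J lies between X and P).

XJ:JP = 2/3

Choose coordinates L = (0, 0), R = (1, 0), P = (0, 1), X = (-3, 2).
1. D lies on line LP with LD:DP = 4:3 ⇒ D = (0, 4/7)
2. J is the intersection of line XP and line RD ⇒ J = (-9/5, 8/5)
J = X + t·(P−X) with t = 2/5, so XJ:JP = t:(1−t) = 2/5:3/5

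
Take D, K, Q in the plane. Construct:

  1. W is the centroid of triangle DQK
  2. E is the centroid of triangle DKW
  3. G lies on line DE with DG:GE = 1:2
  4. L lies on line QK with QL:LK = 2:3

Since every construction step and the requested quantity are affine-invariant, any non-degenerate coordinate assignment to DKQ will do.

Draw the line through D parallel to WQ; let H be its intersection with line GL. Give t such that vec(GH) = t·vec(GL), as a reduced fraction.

Work in coordinates with D = (0, 0), K = (1, 0), Q = (0, 1).
1. W is the centroid of triangle DQK ⇒ W = (1/3, 1/3)
2. E is the centroid of triangle DKW ⇒ E = (4/9, 1/9)
3. G lies on line DE with DG:GE = 1:2 ⇒ G = (4/27, 1/27)
4. L lies on line QK with QL:LK = 2:3 ⇒ L = (2/5, 3/5)
through D parallel to WQ: direction (-1/3, 2/3); meets GL at H = (5/72, -5/36)
H = G + t·(L−G) with t = -5/16

t = -5/16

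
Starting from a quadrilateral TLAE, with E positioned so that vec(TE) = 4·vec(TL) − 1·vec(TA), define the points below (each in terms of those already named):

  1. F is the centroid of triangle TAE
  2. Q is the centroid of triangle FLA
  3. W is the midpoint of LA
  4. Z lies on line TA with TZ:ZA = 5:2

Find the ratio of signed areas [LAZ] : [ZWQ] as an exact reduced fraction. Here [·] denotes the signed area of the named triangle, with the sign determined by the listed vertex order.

[LAZ]:[ZWQ] = -12

Assign T = (0, 0), L = (1, 0), A = (0, 1), E = (4, -1) — the answer is frame-independent, so this choice is without loss of generality.
1. F is the centroid of triangle TAE ⇒ F = (4/3, 0)
2. Q is the centroid of triangle FLA ⇒ Q = (7/9, 1/3)
3. W is the midpoint of LA ⇒ W = (1/2, 1/2)
4. Z lies on line TA with TZ:ZA = 5:2 ⇒ Z = (0, 5/7)
2·[LAZ] = 2/7, 2·[ZWQ] = -1/42
[LAZ]:[ZWQ] = 2/7:-1/42 = -12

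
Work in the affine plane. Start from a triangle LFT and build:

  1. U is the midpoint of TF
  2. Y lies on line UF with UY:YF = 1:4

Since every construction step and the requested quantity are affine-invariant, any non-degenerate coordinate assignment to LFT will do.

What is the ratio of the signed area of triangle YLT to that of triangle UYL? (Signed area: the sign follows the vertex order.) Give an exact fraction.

[YLT]:[UYL] = 6

Work in coordinates with L = (0, 0), F = (1, 0), T = (0, 1).
1. U is the midpoint of TF ⇒ U = (1/2, 1/2)
2. Y lies on line UF with UY:YF = 1:4 ⇒ Y = (3/5, 2/5)
2·[YLT] = -3/5, 2·[UYL] = -1/10
[YLT]:[UYL] = -3/5:-1/10 = 6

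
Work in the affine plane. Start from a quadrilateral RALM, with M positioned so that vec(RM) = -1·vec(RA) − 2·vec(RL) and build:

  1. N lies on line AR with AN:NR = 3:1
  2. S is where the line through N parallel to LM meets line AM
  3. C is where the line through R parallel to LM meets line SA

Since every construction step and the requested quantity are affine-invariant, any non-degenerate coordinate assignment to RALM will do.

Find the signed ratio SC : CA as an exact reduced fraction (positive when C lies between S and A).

SC:CA = -1/4

Assign R = (0, 0), A = (1, 0), L = (0, 1), M = (-1, -2) — the answer is frame-independent, so this choice is without loss of generality.
1. N lies on line AR with AN:NR = 3:1 ⇒ N = (1/4, 0)
2. S is where the line through N parallel to LM meets line AM ⇒ S = (-1/8, -9/8)
3. C is where the line through R parallel to LM meets line SA ⇒ C = (-1/2, -3/2)
C = S + t·(A−S) with t = -1/3, so SC:CA = t:(1−t) = -1/3:4/3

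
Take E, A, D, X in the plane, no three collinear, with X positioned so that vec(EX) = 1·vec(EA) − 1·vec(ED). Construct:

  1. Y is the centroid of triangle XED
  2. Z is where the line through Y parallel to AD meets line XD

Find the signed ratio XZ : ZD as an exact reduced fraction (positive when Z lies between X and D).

Assign E = (0, 0), A = (1, 0), D = (0, 1), X = (1, -1) — the answer is frame-independent, so this choice is without loss of generality.
1. Y is the centroid of triangle XED ⇒ Y = (1/3, 0)
2. Z is where the line through Y parallel to AD meets line XD ⇒ Z = (2/3, -1/3)
Z = X + t·(D−X) with t = 1/3, so XZ:ZD = t:(1−t) = 1/3:2/3

XZ:ZD = 1/2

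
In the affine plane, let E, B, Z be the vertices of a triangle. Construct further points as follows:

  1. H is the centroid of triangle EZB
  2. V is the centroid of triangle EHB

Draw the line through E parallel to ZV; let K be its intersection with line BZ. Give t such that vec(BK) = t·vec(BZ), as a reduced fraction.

t = 2

Assign E = (0, 0), B = (1, 0), Z = (0, 1) — the answer is frame-independent, so this choice is without loss of generality.
1. H is the centroid of triangle EZB ⇒ H = (1/3, 1/3)
2. V is the centroid of triangle EHB ⇒ V = (4/9, 1/9)
through E parallel to ZV: direction (4/9, -8/9); meets BZ at K = (-1, 2)
K = B + t·(Z−B) with t = 2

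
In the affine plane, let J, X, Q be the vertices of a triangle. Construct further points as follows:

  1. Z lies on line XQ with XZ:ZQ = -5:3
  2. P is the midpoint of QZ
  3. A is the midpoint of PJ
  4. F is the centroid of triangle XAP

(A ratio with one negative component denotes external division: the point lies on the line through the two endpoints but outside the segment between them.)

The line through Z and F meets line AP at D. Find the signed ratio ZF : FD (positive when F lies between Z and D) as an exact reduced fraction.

Work in coordinates with J = (0, 0), X = (1, 0), Q = (0, 1).
1. Z lies on line XQ with XZ:ZQ = -5:3 ⇒ Z = (-3/2, 5/2)
2. P is the midpoint of QZ ⇒ P = (-3/4, 7/4)
3. A is the midpoint of PJ ⇒ A = (-3/8, 7/8)
4. F is the centroid of triangle XAP ⇒ F = (-1/24, 7/8)
line ZF meets AP at D = (-87/128, 203/128)
F = Z + t·(D−Z) with t = 16/9, so ZF:FD = 16/9:-7/9

ZF:FD = -16/7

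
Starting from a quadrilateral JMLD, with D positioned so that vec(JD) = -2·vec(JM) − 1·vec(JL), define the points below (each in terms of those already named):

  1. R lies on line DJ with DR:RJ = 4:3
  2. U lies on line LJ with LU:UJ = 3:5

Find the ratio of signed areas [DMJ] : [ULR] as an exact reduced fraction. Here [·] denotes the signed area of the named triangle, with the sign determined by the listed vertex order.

Assign J = (0, 0), M = (1, 0), L = (0, 1), D = (-2, -1) — the answer is frame-independent, so this choice is without loss of generality.
1. R lies on line DJ with DR:RJ = 4:3 ⇒ R = (-6/7, -3/7)
2. U lies on line LJ with LU:UJ = 3:5 ⇒ U = (0, 5/8)
2·[DMJ] = 1, 2·[ULR] = 9/28
[DMJ]:[ULR] = 1:9/28 = 28/9

[DMJ]:[ULR] = 28/9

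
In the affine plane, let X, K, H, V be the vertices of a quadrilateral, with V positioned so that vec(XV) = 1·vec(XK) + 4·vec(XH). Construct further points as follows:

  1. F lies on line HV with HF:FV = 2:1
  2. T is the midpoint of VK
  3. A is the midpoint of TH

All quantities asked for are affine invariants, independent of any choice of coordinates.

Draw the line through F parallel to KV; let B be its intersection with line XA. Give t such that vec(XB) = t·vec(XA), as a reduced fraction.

Choose coordinates X = (0, 0), K = (1, 0), H = (0, 1), V = (1, 4).
1. F lies on line HV with HF:FV = 2:1 ⇒ F = (2/3, 3)
2. T is the midpoint of VK ⇒ T = (1, 2)
3. A is the midpoint of TH ⇒ A = (1/2, 3/2)
through F parallel to KV: direction (0, 4); meets XA at B = (2/3, 2)
B = X + t·(A−X) with t = 4/3

t = 4/3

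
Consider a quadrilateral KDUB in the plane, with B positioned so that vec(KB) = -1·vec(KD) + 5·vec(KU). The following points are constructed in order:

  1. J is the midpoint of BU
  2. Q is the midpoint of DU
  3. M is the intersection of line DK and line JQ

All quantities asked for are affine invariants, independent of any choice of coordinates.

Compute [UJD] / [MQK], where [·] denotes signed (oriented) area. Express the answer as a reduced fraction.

[UJD]:[MQK] = -30/7

Assign K = (0, 0), D = (1, 0), U = (0, 1), B = (-1, 5) — the answer is frame-independent, so this choice is without loss of generality.
1. J is the midpoint of BU ⇒ J = (-1/2, 3)
2. Q is the midpoint of DU ⇒ Q = (1/2, 1/2)
3. M is the intersection of line DK and line JQ ⇒ M = (7/10, 0)
2·[UJD] = -3/2, 2·[MQK] = 7/20
[UJD]:[MQK] = -3/2:7/20 = -30/7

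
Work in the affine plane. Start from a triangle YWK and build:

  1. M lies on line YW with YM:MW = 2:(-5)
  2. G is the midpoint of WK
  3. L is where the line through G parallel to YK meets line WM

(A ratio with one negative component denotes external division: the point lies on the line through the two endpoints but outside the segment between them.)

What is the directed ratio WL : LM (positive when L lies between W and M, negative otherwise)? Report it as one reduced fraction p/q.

Set Y = (0, 0), W = (1, 0), K = (0, 1); any affine frame gives the same invariant.
1. M lies on line YW with YM:MW = 2:(-5) ⇒ M = (-2/3, 0)
2. G is the midpoint of WK ⇒ G = (1/2, 1/2)
3. L is where the line through G parallel to YK meets line WM ⇒ L = (1/2, 0)
L = W + t·(M−W) with t = 3/10, so WL:LM = t:(1−t) = 3/10:7/10

WL:LM = 3/7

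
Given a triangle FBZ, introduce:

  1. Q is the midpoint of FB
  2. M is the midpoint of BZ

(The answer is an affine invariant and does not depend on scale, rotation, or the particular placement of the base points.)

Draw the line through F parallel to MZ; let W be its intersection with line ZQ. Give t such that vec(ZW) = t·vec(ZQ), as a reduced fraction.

t = 2

Work in coordinates with F = (0, 0), B = (1, 0), Z = (0, 1).
1. Q is the midpoint of FB ⇒ Q = (1/2, 0)
2. M is the midpoint of BZ ⇒ M = (1/2, 1/2)
through F parallel to MZ: direction (-1/2, 1/2); meets ZQ at W = (1, -1)
W = Z + t·(Q−Z) with t = 2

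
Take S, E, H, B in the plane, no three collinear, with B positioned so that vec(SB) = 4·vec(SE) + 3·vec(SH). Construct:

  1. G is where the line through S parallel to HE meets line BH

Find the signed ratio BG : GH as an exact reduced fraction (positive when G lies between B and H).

BG:GH = -7

Work in coordinates with S = (0, 0), E = (1, 0), H = (0, 1), B = (4, 3).
1. G is where the line through S parallel to HE meets line BH ⇒ G = (-2/3, 2/3)
G = B + t·(H−B) with t = 7/6, so BG:GH = t:(1−t) = 7/6:-1/6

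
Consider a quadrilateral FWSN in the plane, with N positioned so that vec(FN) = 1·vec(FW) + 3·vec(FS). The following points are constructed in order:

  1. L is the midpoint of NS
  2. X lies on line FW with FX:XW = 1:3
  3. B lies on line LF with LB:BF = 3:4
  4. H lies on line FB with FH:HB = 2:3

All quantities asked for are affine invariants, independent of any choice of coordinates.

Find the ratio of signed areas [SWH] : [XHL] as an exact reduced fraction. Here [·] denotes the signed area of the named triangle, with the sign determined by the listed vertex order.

[SWH]:[XHL] = 10/9

Set F = (0, 0), W = (1, 0), S = (0, 1), N = (1, 3); any affine frame gives the same invariant.
1. L is the midpoint of NS ⇒ L = (1/2, 2)
2. X lies on line FW with FX:XW = 1:3 ⇒ X = (1/4, 0)
3. B lies on line LF with LB:BF = 3:4 ⇒ B = (2/7, 8/7)
4. H lies on line FB with FH:HB = 2:3 ⇒ H = (4/35, 16/35)
2·[SWH] = -3/7, 2·[XHL] = -27/70
[SWH]:[XHL] = -3/7:-27/70 = 10/9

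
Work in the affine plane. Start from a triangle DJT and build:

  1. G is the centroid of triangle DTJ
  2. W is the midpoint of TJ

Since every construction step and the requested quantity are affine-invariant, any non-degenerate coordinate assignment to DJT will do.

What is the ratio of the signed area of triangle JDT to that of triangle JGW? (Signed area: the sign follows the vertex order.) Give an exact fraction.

[JDT]:[JGW] = 6

Work in coordinates with D = (0, 0), J = (1, 0), T = (0, 1).
1. G is the centroid of triangle DTJ ⇒ G = (1/3, 1/3)
2. W is the midpoint of TJ ⇒ W = (1/2, 1/2)
2·[JDT] = -1, 2·[JGW] = -1/6
[JDT]:[JGW] = -1:-1/6 = 6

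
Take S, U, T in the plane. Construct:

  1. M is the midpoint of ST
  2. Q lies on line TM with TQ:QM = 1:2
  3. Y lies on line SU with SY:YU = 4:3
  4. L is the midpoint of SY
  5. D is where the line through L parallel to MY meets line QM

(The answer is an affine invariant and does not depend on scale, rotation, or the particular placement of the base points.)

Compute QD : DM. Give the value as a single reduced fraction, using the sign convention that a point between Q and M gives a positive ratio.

Set S = (0, 0), U = (1, 0), T = (0, 1); any affine frame gives the same invariant.
1. M is the midpoint of ST ⇒ M = (0, 1/2)
2. Q lies on line TM with TQ:QM = 1:2 ⇒ Q = (0, 5/6)
3. Y lies on line SU with SY:YU = 4:3 ⇒ Y = (4/7, 0)
4. L is the midpoint of SY ⇒ L = (2/7, 0)
5. D is where the line through L parallel to MY meets line QM ⇒ D = (0, 1/4)
D = Q + t·(M−Q) with t = 7/4, so QD:DM = t:(1−t) = 7/4:-3/4

QD:DM = -7/3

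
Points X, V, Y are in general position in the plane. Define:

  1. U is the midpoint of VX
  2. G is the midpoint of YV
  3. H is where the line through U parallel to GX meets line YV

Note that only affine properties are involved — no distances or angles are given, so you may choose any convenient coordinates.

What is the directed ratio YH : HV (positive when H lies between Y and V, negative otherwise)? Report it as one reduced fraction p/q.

YH:HV = 3

Choose coordinates X = (0, 0), V = (1, 0), Y = (0, 1).
1. U is the midpoint of VX ⇒ U = (1/2, 0)
2. G is the midpoint of YV ⇒ G = (1/2, 1/2)
3. H is where the line through U parallel to GX meets line YV ⇒ H = (3/4, 1/4)
H = Y + t·(V−Y) with t = 3/4, so YH:HV = t:(1−t) = 3/4:1/4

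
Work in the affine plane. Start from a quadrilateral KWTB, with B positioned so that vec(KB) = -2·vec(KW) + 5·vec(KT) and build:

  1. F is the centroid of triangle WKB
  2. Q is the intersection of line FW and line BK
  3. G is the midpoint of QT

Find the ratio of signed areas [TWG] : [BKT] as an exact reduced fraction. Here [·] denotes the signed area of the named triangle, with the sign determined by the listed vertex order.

Set K = (0, 0), W = (1, 0), T = (0, 1), B = (-2, 5); any affine frame gives the same invariant.
1. F is the centroid of triangle WKB ⇒ F = (-1/3, 5/3)
2. Q is the intersection of line FW and line BK ⇒ Q = (-1, 5/2)
3. G is the midpoint of QT ⇒ G = (-1/2, 7/4)
2·[TWG] = 1/4, 2·[BKT] = 2
[TWG]:[BKT] = 1/4:2 = 1/8

[TWG]:[BKT] = 1/8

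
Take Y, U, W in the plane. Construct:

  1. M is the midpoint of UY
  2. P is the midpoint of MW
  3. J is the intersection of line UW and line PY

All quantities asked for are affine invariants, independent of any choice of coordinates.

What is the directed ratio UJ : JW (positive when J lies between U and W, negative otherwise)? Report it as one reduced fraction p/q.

Set Y = (0, 0), U = (1, 0), W = (0, 1); any affine frame gives the same invariant.
1. M is the midpoint of UY ⇒ M = (1/2, 0)
2. P is the midpoint of MW ⇒ P = (1/4, 1/2)
3. J is the intersection of line UW and line PY ⇒ J = (1/3, 2/3)
J = U + t·(W−U) with t = 2/3, so UJ:JW = t:(1−t) = 2/3:1/3

UJ:JW = 2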